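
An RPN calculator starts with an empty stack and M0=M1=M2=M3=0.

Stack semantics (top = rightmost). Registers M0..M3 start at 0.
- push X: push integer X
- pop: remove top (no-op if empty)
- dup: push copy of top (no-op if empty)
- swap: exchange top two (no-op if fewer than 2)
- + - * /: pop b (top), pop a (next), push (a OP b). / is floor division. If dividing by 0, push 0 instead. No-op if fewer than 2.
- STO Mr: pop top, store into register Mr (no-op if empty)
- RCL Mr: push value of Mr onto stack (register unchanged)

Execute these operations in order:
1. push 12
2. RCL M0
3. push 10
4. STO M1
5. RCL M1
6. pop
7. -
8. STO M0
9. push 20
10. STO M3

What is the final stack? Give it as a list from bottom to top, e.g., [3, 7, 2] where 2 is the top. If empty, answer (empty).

Answer: (empty)

Derivation:
After op 1 (push 12): stack=[12] mem=[0,0,0,0]
After op 2 (RCL M0): stack=[12,0] mem=[0,0,0,0]
After op 3 (push 10): stack=[12,0,10] mem=[0,0,0,0]
After op 4 (STO M1): stack=[12,0] mem=[0,10,0,0]
After op 5 (RCL M1): stack=[12,0,10] mem=[0,10,0,0]
After op 6 (pop): stack=[12,0] mem=[0,10,0,0]
After op 7 (-): stack=[12] mem=[0,10,0,0]
After op 8 (STO M0): stack=[empty] mem=[12,10,0,0]
After op 9 (push 20): stack=[20] mem=[12,10,0,0]
After op 10 (STO M3): stack=[empty] mem=[12,10,0,20]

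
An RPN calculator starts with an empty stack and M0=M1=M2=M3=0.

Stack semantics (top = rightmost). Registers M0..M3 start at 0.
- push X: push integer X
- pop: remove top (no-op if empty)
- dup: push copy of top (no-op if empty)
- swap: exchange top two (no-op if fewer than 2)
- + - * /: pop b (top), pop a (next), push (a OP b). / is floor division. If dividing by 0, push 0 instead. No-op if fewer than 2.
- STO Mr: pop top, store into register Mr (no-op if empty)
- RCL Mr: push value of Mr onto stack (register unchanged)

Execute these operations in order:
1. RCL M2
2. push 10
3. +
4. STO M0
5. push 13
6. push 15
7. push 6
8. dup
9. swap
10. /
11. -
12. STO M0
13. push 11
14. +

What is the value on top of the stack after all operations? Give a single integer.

After op 1 (RCL M2): stack=[0] mem=[0,0,0,0]
After op 2 (push 10): stack=[0,10] mem=[0,0,0,0]
After op 3 (+): stack=[10] mem=[0,0,0,0]
After op 4 (STO M0): stack=[empty] mem=[10,0,0,0]
After op 5 (push 13): stack=[13] mem=[10,0,0,0]
After op 6 (push 15): stack=[13,15] mem=[10,0,0,0]
After op 7 (push 6): stack=[13,15,6] mem=[10,0,0,0]
After op 8 (dup): stack=[13,15,6,6] mem=[10,0,0,0]
After op 9 (swap): stack=[13,15,6,6] mem=[10,0,0,0]
After op 10 (/): stack=[13,15,1] mem=[10,0,0,0]
After op 11 (-): stack=[13,14] mem=[10,0,0,0]
After op 12 (STO M0): stack=[13] mem=[14,0,0,0]
After op 13 (push 11): stack=[13,11] mem=[14,0,0,0]
After op 14 (+): stack=[24] mem=[14,0,0,0]

Answer: 24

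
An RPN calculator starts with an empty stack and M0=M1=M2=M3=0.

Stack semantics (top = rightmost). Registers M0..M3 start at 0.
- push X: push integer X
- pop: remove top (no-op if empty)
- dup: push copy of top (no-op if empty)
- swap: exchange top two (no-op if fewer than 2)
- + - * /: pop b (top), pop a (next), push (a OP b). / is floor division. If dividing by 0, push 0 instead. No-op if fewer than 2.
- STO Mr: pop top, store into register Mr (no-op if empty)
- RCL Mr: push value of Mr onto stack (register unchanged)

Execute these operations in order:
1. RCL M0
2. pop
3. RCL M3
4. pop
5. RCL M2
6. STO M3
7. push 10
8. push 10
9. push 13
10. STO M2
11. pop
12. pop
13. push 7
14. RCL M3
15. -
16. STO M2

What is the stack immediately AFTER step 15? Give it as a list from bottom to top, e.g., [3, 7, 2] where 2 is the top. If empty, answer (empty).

After op 1 (RCL M0): stack=[0] mem=[0,0,0,0]
After op 2 (pop): stack=[empty] mem=[0,0,0,0]
After op 3 (RCL M3): stack=[0] mem=[0,0,0,0]
After op 4 (pop): stack=[empty] mem=[0,0,0,0]
After op 5 (RCL M2): stack=[0] mem=[0,0,0,0]
After op 6 (STO M3): stack=[empty] mem=[0,0,0,0]
After op 7 (push 10): stack=[10] mem=[0,0,0,0]
After op 8 (push 10): stack=[10,10] mem=[0,0,0,0]
After op 9 (push 13): stack=[10,10,13] mem=[0,0,0,0]
After op 10 (STO M2): stack=[10,10] mem=[0,0,13,0]
After op 11 (pop): stack=[10] mem=[0,0,13,0]
After op 12 (pop): stack=[empty] mem=[0,0,13,0]
After op 13 (push 7): stack=[7] mem=[0,0,13,0]
After op 14 (RCL M3): stack=[7,0] mem=[0,0,13,0]
After op 15 (-): stack=[7] mem=[0,0,13,0]

[7]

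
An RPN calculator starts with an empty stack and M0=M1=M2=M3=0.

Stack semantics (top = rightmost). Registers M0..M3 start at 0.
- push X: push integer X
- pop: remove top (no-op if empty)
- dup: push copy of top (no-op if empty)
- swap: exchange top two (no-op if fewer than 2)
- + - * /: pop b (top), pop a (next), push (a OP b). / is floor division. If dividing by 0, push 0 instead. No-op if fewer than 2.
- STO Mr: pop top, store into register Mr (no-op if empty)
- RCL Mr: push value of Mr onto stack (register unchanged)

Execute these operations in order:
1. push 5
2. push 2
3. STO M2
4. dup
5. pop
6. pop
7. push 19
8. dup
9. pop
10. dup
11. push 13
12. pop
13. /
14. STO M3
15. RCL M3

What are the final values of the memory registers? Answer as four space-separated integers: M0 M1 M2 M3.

Answer: 0 0 2 1

Derivation:
After op 1 (push 5): stack=[5] mem=[0,0,0,0]
After op 2 (push 2): stack=[5,2] mem=[0,0,0,0]
After op 3 (STO M2): stack=[5] mem=[0,0,2,0]
After op 4 (dup): stack=[5,5] mem=[0,0,2,0]
After op 5 (pop): stack=[5] mem=[0,0,2,0]
After op 6 (pop): stack=[empty] mem=[0,0,2,0]
After op 7 (push 19): stack=[19] mem=[0,0,2,0]
After op 8 (dup): stack=[19,19] mem=[0,0,2,0]
After op 9 (pop): stack=[19] mem=[0,0,2,0]
After op 10 (dup): stack=[19,19] mem=[0,0,2,0]
After op 11 (push 13): stack=[19,19,13] mem=[0,0,2,0]
After op 12 (pop): stack=[19,19] mem=[0,0,2,0]
After op 13 (/): stack=[1] mem=[0,0,2,0]
After op 14 (STO M3): stack=[empty] mem=[0,0,2,1]
After op 15 (RCL M3): stack=[1] mem=[0,0,2,1]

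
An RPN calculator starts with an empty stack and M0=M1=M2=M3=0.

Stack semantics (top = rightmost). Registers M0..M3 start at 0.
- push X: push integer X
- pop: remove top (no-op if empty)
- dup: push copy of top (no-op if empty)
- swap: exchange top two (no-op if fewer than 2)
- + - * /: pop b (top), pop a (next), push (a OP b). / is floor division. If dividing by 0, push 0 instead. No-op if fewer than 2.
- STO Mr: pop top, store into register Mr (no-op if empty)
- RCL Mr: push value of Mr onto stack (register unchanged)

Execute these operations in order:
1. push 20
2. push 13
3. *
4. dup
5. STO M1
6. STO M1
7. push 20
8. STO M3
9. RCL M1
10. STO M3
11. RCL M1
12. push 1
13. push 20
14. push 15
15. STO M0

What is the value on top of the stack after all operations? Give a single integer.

Answer: 20

Derivation:
After op 1 (push 20): stack=[20] mem=[0,0,0,0]
After op 2 (push 13): stack=[20,13] mem=[0,0,0,0]
After op 3 (*): stack=[260] mem=[0,0,0,0]
After op 4 (dup): stack=[260,260] mem=[0,0,0,0]
After op 5 (STO M1): stack=[260] mem=[0,260,0,0]
After op 6 (STO M1): stack=[empty] mem=[0,260,0,0]
After op 7 (push 20): stack=[20] mem=[0,260,0,0]
After op 8 (STO M3): stack=[empty] mem=[0,260,0,20]
After op 9 (RCL M1): stack=[260] mem=[0,260,0,20]
After op 10 (STO M3): stack=[empty] mem=[0,260,0,260]
After op 11 (RCL M1): stack=[260] mem=[0,260,0,260]
After op 12 (push 1): stack=[260,1] mem=[0,260,0,260]
After op 13 (push 20): stack=[260,1,20] mem=[0,260,0,260]
After op 14 (push 15): stack=[260,1,20,15] mem=[0,260,0,260]
After op 15 (STO M0): stack=[260,1,20] mem=[15,260,0,260]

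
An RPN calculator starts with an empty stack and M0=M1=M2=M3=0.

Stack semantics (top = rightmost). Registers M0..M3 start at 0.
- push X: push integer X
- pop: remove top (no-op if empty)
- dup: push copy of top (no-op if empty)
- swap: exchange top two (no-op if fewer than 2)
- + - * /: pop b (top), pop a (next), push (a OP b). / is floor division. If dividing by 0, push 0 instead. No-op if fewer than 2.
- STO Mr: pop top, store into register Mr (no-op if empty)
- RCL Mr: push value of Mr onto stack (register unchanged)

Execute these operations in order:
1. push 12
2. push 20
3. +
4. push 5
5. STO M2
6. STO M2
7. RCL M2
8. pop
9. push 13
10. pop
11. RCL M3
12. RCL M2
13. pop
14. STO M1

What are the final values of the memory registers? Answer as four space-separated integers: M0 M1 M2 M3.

Answer: 0 0 32 0

Derivation:
After op 1 (push 12): stack=[12] mem=[0,0,0,0]
After op 2 (push 20): stack=[12,20] mem=[0,0,0,0]
After op 3 (+): stack=[32] mem=[0,0,0,0]
After op 4 (push 5): stack=[32,5] mem=[0,0,0,0]
After op 5 (STO M2): stack=[32] mem=[0,0,5,0]
After op 6 (STO M2): stack=[empty] mem=[0,0,32,0]
After op 7 (RCL M2): stack=[32] mem=[0,0,32,0]
After op 8 (pop): stack=[empty] mem=[0,0,32,0]
After op 9 (push 13): stack=[13] mem=[0,0,32,0]
After op 10 (pop): stack=[empty] mem=[0,0,32,0]
After op 11 (RCL M3): stack=[0] mem=[0,0,32,0]
After op 12 (RCL M2): stack=[0,32] mem=[0,0,32,0]
After op 13 (pop): stack=[0] mem=[0,0,32,0]
After op 14 (STO M1): stack=[empty] mem=[0,0,32,0]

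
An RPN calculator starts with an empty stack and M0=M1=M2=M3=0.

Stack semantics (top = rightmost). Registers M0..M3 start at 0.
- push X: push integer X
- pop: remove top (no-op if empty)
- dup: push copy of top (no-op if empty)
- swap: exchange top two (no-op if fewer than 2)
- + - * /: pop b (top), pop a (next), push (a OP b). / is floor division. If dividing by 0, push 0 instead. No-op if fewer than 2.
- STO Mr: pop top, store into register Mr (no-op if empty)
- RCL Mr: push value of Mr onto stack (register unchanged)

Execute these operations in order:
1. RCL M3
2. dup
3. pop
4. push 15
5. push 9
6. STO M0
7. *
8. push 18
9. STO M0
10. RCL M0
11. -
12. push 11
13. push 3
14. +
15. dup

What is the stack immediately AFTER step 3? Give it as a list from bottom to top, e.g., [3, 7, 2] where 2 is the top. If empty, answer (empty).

After op 1 (RCL M3): stack=[0] mem=[0,0,0,0]
After op 2 (dup): stack=[0,0] mem=[0,0,0,0]
After op 3 (pop): stack=[0] mem=[0,0,0,0]

[0]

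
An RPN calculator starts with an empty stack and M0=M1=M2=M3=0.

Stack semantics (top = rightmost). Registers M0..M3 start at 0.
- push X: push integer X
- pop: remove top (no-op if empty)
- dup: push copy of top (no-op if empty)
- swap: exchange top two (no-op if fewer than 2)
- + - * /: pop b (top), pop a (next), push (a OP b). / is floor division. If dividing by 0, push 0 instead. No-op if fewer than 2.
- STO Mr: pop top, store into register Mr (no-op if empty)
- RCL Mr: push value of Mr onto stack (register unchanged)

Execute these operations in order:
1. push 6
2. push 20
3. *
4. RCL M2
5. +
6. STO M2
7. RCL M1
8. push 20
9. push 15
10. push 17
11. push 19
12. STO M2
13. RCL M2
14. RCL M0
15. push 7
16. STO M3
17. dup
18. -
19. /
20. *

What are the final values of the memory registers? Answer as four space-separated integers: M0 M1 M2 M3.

Answer: 0 0 19 7

Derivation:
After op 1 (push 6): stack=[6] mem=[0,0,0,0]
After op 2 (push 20): stack=[6,20] mem=[0,0,0,0]
After op 3 (*): stack=[120] mem=[0,0,0,0]
After op 4 (RCL M2): stack=[120,0] mem=[0,0,0,0]
After op 5 (+): stack=[120] mem=[0,0,0,0]
After op 6 (STO M2): stack=[empty] mem=[0,0,120,0]
After op 7 (RCL M1): stack=[0] mem=[0,0,120,0]
After op 8 (push 20): stack=[0,20] mem=[0,0,120,0]
After op 9 (push 15): stack=[0,20,15] mem=[0,0,120,0]
After op 10 (push 17): stack=[0,20,15,17] mem=[0,0,120,0]
After op 11 (push 19): stack=[0,20,15,17,19] mem=[0,0,120,0]
After op 12 (STO M2): stack=[0,20,15,17] mem=[0,0,19,0]
After op 13 (RCL M2): stack=[0,20,15,17,19] mem=[0,0,19,0]
After op 14 (RCL M0): stack=[0,20,15,17,19,0] mem=[0,0,19,0]
After op 15 (push 7): stack=[0,20,15,17,19,0,7] mem=[0,0,19,0]
After op 16 (STO M3): stack=[0,20,15,17,19,0] mem=[0,0,19,7]
After op 17 (dup): stack=[0,20,15,17,19,0,0] mem=[0,0,19,7]
After op 18 (-): stack=[0,20,15,17,19,0] mem=[0,0,19,7]
After op 19 (/): stack=[0,20,15,17,0] mem=[0,0,19,7]
After op 20 (*): stack=[0,20,15,0] mem=[0,0,19,7]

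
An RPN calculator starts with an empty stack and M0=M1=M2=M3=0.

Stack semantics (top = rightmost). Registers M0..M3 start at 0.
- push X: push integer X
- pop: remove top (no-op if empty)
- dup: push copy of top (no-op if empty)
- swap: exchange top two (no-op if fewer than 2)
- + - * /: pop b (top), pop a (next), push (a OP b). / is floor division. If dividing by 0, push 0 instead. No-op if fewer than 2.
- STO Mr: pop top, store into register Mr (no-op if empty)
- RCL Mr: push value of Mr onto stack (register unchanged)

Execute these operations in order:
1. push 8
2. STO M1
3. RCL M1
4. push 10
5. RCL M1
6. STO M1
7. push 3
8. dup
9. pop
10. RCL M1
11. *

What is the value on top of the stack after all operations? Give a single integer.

After op 1 (push 8): stack=[8] mem=[0,0,0,0]
After op 2 (STO M1): stack=[empty] mem=[0,8,0,0]
After op 3 (RCL M1): stack=[8] mem=[0,8,0,0]
After op 4 (push 10): stack=[8,10] mem=[0,8,0,0]
After op 5 (RCL M1): stack=[8,10,8] mem=[0,8,0,0]
After op 6 (STO M1): stack=[8,10] mem=[0,8,0,0]
After op 7 (push 3): stack=[8,10,3] mem=[0,8,0,0]
After op 8 (dup): stack=[8,10,3,3] mem=[0,8,0,0]
After op 9 (pop): stack=[8,10,3] mem=[0,8,0,0]
After op 10 (RCL M1): stack=[8,10,3,8] mem=[0,8,0,0]
After op 11 (*): stack=[8,10,24] mem=[0,8,0,0]

Answer: 24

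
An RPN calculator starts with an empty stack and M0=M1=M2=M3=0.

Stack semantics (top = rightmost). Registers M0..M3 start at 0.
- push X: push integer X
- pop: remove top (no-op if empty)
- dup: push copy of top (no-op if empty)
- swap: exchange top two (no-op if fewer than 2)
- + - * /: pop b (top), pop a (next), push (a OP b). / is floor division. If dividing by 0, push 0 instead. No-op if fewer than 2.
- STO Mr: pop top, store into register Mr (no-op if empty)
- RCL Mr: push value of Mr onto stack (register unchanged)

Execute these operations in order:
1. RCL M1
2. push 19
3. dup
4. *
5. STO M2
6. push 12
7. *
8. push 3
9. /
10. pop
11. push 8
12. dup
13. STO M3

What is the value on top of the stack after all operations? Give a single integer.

After op 1 (RCL M1): stack=[0] mem=[0,0,0,0]
After op 2 (push 19): stack=[0,19] mem=[0,0,0,0]
After op 3 (dup): stack=[0,19,19] mem=[0,0,0,0]
After op 4 (*): stack=[0,361] mem=[0,0,0,0]
After op 5 (STO M2): stack=[0] mem=[0,0,361,0]
After op 6 (push 12): stack=[0,12] mem=[0,0,361,0]
After op 7 (*): stack=[0] mem=[0,0,361,0]
After op 8 (push 3): stack=[0,3] mem=[0,0,361,0]
After op 9 (/): stack=[0] mem=[0,0,361,0]
After op 10 (pop): stack=[empty] mem=[0,0,361,0]
After op 11 (push 8): stack=[8] mem=[0,0,361,0]
After op 12 (dup): stack=[8,8] mem=[0,0,361,0]
After op 13 (STO M3): stack=[8] mem=[0,0,361,8]

Answer: 8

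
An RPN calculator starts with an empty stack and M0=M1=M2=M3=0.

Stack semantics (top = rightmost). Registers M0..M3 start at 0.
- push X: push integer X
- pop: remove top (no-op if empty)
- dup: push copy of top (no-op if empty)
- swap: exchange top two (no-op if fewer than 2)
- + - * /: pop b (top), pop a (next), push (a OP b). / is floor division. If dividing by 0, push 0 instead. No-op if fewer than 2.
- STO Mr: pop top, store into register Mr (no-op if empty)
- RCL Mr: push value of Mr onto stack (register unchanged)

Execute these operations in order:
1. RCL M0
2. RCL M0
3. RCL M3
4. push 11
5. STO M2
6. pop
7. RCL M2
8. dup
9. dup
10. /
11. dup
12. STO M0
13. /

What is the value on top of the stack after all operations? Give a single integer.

Answer: 11

Derivation:
After op 1 (RCL M0): stack=[0] mem=[0,0,0,0]
After op 2 (RCL M0): stack=[0,0] mem=[0,0,0,0]
After op 3 (RCL M3): stack=[0,0,0] mem=[0,0,0,0]
After op 4 (push 11): stack=[0,0,0,11] mem=[0,0,0,0]
After op 5 (STO M2): stack=[0,0,0] mem=[0,0,11,0]
After op 6 (pop): stack=[0,0] mem=[0,0,11,0]
After op 7 (RCL M2): stack=[0,0,11] mem=[0,0,11,0]
After op 8 (dup): stack=[0,0,11,11] mem=[0,0,11,0]
After op 9 (dup): stack=[0,0,11,11,11] mem=[0,0,11,0]
After op 10 (/): stack=[0,0,11,1] mem=[0,0,11,0]
After op 11 (dup): stack=[0,0,11,1,1] mem=[0,0,11,0]
After op 12 (STO M0): stack=[0,0,11,1] mem=[1,0,11,0]
After op 13 (/): stack=[0,0,11] mem=[1,0,11,0]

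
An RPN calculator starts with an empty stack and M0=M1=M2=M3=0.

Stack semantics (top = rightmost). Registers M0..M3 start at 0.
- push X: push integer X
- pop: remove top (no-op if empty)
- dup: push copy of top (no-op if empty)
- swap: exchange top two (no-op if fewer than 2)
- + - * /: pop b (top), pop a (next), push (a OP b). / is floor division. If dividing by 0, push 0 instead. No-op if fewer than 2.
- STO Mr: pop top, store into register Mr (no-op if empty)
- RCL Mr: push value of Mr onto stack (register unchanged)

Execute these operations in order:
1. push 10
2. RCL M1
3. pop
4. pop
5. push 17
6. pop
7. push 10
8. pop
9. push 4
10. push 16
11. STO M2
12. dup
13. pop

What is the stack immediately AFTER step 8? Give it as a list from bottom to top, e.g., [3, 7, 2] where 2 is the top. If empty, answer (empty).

After op 1 (push 10): stack=[10] mem=[0,0,0,0]
After op 2 (RCL M1): stack=[10,0] mem=[0,0,0,0]
After op 3 (pop): stack=[10] mem=[0,0,0,0]
After op 4 (pop): stack=[empty] mem=[0,0,0,0]
After op 5 (push 17): stack=[17] mem=[0,0,0,0]
After op 6 (pop): stack=[empty] mem=[0,0,0,0]
After op 7 (push 10): stack=[10] mem=[0,0,0,0]
After op 8 (pop): stack=[empty] mem=[0,0,0,0]

(empty)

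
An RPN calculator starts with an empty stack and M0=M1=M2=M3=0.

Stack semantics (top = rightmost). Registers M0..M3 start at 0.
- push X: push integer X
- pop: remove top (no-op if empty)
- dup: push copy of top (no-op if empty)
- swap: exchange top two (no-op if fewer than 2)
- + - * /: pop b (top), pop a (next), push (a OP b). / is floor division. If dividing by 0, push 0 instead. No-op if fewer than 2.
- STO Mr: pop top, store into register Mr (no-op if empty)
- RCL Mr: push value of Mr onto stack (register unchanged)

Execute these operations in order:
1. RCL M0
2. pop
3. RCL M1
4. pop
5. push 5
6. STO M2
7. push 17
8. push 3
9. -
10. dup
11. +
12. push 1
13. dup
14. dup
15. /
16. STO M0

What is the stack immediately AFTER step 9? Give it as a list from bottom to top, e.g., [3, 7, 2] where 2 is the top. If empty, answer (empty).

After op 1 (RCL M0): stack=[0] mem=[0,0,0,0]
After op 2 (pop): stack=[empty] mem=[0,0,0,0]
After op 3 (RCL M1): stack=[0] mem=[0,0,0,0]
After op 4 (pop): stack=[empty] mem=[0,0,0,0]
After op 5 (push 5): stack=[5] mem=[0,0,0,0]
After op 6 (STO M2): stack=[empty] mem=[0,0,5,0]
After op 7 (push 17): stack=[17] mem=[0,0,5,0]
After op 8 (push 3): stack=[17,3] mem=[0,0,5,0]
After op 9 (-): stack=[14] mem=[0,0,5,0]

[14]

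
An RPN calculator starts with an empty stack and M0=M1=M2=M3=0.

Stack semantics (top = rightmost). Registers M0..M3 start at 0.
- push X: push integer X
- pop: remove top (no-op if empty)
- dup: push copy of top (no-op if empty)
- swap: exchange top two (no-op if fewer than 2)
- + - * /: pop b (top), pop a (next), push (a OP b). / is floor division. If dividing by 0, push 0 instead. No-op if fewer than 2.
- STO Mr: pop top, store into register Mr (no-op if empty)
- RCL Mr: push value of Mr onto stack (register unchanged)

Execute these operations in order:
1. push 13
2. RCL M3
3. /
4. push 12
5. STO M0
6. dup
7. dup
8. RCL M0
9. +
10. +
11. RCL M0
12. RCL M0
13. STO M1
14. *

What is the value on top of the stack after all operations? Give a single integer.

Answer: 144

Derivation:
After op 1 (push 13): stack=[13] mem=[0,0,0,0]
After op 2 (RCL M3): stack=[13,0] mem=[0,0,0,0]
After op 3 (/): stack=[0] mem=[0,0,0,0]
After op 4 (push 12): stack=[0,12] mem=[0,0,0,0]
After op 5 (STO M0): stack=[0] mem=[12,0,0,0]
After op 6 (dup): stack=[0,0] mem=[12,0,0,0]
After op 7 (dup): stack=[0,0,0] mem=[12,0,0,0]
After op 8 (RCL M0): stack=[0,0,0,12] mem=[12,0,0,0]
After op 9 (+): stack=[0,0,12] mem=[12,0,0,0]
After op 10 (+): stack=[0,12] mem=[12,0,0,0]
After op 11 (RCL M0): stack=[0,12,12] mem=[12,0,0,0]
After op 12 (RCL M0): stack=[0,12,12,12] mem=[12,0,0,0]
After op 13 (STO M1): stack=[0,12,12] mem=[12,12,0,0]
After op 14 (*): stack=[0,144] mem=[12,12,0,0]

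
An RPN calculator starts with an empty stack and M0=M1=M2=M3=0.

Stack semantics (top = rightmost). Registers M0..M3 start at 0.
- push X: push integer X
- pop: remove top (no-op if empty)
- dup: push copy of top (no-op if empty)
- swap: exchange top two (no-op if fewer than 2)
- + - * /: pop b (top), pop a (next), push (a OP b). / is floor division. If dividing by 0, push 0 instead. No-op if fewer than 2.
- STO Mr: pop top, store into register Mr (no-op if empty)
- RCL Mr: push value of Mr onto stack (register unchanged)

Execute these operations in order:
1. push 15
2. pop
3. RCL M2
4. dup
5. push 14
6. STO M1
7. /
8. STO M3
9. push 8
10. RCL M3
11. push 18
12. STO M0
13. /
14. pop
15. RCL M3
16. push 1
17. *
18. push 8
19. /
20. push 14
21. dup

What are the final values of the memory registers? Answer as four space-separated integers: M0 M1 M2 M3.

After op 1 (push 15): stack=[15] mem=[0,0,0,0]
After op 2 (pop): stack=[empty] mem=[0,0,0,0]
After op 3 (RCL M2): stack=[0] mem=[0,0,0,0]
After op 4 (dup): stack=[0,0] mem=[0,0,0,0]
After op 5 (push 14): stack=[0,0,14] mem=[0,0,0,0]
After op 6 (STO M1): stack=[0,0] mem=[0,14,0,0]
After op 7 (/): stack=[0] mem=[0,14,0,0]
After op 8 (STO M3): stack=[empty] mem=[0,14,0,0]
After op 9 (push 8): stack=[8] mem=[0,14,0,0]
After op 10 (RCL M3): stack=[8,0] mem=[0,14,0,0]
After op 11 (push 18): stack=[8,0,18] mem=[0,14,0,0]
After op 12 (STO M0): stack=[8,0] mem=[18,14,0,0]
After op 13 (/): stack=[0] mem=[18,14,0,0]
After op 14 (pop): stack=[empty] mem=[18,14,0,0]
After op 15 (RCL M3): stack=[0] mem=[18,14,0,0]
After op 16 (push 1): stack=[0,1] mem=[18,14,0,0]
After op 17 (*): stack=[0] mem=[18,14,0,0]
After op 18 (push 8): stack=[0,8] mem=[18,14,0,0]
After op 19 (/): stack=[0] mem=[18,14,0,0]
After op 20 (push 14): stack=[0,14] mem=[18,14,0,0]
After op 21 (dup): stack=[0,14,14] mem=[18,14,0,0]

Answer: 18 14 0 0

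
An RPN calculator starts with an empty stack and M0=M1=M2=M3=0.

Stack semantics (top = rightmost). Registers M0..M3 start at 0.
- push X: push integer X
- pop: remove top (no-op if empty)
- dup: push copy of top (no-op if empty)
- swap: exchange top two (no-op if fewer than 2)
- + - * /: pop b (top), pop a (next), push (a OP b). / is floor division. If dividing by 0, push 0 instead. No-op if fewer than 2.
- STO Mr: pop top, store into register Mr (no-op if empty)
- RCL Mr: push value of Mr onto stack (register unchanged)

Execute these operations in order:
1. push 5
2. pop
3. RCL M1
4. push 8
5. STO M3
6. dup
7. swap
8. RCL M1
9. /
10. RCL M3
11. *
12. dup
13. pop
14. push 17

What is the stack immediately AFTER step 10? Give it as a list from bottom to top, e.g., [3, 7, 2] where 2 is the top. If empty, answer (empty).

After op 1 (push 5): stack=[5] mem=[0,0,0,0]
After op 2 (pop): stack=[empty] mem=[0,0,0,0]
After op 3 (RCL M1): stack=[0] mem=[0,0,0,0]
After op 4 (push 8): stack=[0,8] mem=[0,0,0,0]
After op 5 (STO M3): stack=[0] mem=[0,0,0,8]
After op 6 (dup): stack=[0,0] mem=[0,0,0,8]
After op 7 (swap): stack=[0,0] mem=[0,0,0,8]
After op 8 (RCL M1): stack=[0,0,0] mem=[0,0,0,8]
After op 9 (/): stack=[0,0] mem=[0,0,0,8]
After op 10 (RCL M3): stack=[0,0,8] mem=[0,0,0,8]

[0, 0, 8]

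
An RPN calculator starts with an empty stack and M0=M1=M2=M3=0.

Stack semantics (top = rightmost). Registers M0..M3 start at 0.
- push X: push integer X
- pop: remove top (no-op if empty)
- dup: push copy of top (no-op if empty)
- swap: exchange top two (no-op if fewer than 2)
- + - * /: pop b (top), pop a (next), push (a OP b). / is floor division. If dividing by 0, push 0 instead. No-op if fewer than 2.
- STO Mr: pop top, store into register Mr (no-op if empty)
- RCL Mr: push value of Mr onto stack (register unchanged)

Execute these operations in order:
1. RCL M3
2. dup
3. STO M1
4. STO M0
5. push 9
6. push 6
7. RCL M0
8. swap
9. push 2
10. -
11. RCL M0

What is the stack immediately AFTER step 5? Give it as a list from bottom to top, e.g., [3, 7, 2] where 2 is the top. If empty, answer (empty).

After op 1 (RCL M3): stack=[0] mem=[0,0,0,0]
After op 2 (dup): stack=[0,0] mem=[0,0,0,0]
After op 3 (STO M1): stack=[0] mem=[0,0,0,0]
After op 4 (STO M0): stack=[empty] mem=[0,0,0,0]
After op 5 (push 9): stack=[9] mem=[0,0,0,0]

[9]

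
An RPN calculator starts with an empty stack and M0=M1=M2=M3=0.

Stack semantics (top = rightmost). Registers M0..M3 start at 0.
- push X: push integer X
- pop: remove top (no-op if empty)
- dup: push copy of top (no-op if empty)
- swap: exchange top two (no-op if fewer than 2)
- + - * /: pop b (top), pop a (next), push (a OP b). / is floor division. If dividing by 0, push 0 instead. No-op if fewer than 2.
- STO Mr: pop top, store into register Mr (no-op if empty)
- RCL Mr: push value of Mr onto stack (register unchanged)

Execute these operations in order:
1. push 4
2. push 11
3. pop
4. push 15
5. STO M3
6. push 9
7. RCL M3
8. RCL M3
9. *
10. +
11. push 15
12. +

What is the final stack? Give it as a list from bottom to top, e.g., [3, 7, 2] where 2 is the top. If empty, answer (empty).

Answer: [4, 249]

Derivation:
After op 1 (push 4): stack=[4] mem=[0,0,0,0]
After op 2 (push 11): stack=[4,11] mem=[0,0,0,0]
After op 3 (pop): stack=[4] mem=[0,0,0,0]
After op 4 (push 15): stack=[4,15] mem=[0,0,0,0]
After op 5 (STO M3): stack=[4] mem=[0,0,0,15]
After op 6 (push 9): stack=[4,9] mem=[0,0,0,15]
After op 7 (RCL M3): stack=[4,9,15] mem=[0,0,0,15]
After op 8 (RCL M3): stack=[4,9,15,15] mem=[0,0,0,15]
After op 9 (*): stack=[4,9,225] mem=[0,0,0,15]
After op 10 (+): stack=[4,234] mem=[0,0,0,15]
After op 11 (push 15): stack=[4,234,15] mem=[0,0,0,15]
After op 12 (+): stack=[4,249] mem=[0,0,0,15]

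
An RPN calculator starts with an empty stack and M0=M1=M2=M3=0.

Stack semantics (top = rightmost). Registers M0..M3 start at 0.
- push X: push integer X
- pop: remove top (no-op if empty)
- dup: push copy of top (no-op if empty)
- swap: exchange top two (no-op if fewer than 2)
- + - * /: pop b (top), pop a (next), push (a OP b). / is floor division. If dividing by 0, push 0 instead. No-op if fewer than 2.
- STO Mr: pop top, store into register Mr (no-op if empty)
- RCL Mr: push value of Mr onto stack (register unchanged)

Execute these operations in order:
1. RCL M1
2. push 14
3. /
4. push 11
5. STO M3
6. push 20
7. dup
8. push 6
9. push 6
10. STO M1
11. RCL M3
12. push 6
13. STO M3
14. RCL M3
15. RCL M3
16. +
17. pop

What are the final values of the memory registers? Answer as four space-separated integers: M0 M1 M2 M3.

Answer: 0 6 0 6

Derivation:
After op 1 (RCL M1): stack=[0] mem=[0,0,0,0]
After op 2 (push 14): stack=[0,14] mem=[0,0,0,0]
After op 3 (/): stack=[0] mem=[0,0,0,0]
After op 4 (push 11): stack=[0,11] mem=[0,0,0,0]
After op 5 (STO M3): stack=[0] mem=[0,0,0,11]
After op 6 (push 20): stack=[0,20] mem=[0,0,0,11]
After op 7 (dup): stack=[0,20,20] mem=[0,0,0,11]
After op 8 (push 6): stack=[0,20,20,6] mem=[0,0,0,11]
After op 9 (push 6): stack=[0,20,20,6,6] mem=[0,0,0,11]
After op 10 (STO M1): stack=[0,20,20,6] mem=[0,6,0,11]
After op 11 (RCL M3): stack=[0,20,20,6,11] mem=[0,6,0,11]
After op 12 (push 6): stack=[0,20,20,6,11,6] mem=[0,6,0,11]
After op 13 (STO M3): stack=[0,20,20,6,11] mem=[0,6,0,6]
After op 14 (RCL M3): stack=[0,20,20,6,11,6] mem=[0,6,0,6]
After op 15 (RCL M3): stack=[0,20,20,6,11,6,6] mem=[0,6,0,6]
After op 16 (+): stack=[0,20,20,6,11,12] mem=[0,6,0,6]
After op 17 (pop): stack=[0,20,20,6,11] mem=[0,6,0,6]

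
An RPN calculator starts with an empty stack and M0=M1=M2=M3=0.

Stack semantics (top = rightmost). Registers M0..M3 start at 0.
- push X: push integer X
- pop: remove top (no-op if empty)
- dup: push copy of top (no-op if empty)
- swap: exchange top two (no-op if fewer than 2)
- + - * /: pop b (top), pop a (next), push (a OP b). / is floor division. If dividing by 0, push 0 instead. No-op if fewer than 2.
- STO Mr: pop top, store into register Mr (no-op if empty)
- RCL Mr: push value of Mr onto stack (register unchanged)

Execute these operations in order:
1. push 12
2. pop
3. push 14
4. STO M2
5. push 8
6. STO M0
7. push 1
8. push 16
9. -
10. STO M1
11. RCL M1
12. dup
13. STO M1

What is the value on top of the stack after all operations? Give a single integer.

After op 1 (push 12): stack=[12] mem=[0,0,0,0]
After op 2 (pop): stack=[empty] mem=[0,0,0,0]
After op 3 (push 14): stack=[14] mem=[0,0,0,0]
After op 4 (STO M2): stack=[empty] mem=[0,0,14,0]
After op 5 (push 8): stack=[8] mem=[0,0,14,0]
After op 6 (STO M0): stack=[empty] mem=[8,0,14,0]
After op 7 (push 1): stack=[1] mem=[8,0,14,0]
After op 8 (push 16): stack=[1,16] mem=[8,0,14,0]
After op 9 (-): stack=[-15] mem=[8,0,14,0]
After op 10 (STO M1): stack=[empty] mem=[8,-15,14,0]
After op 11 (RCL M1): stack=[-15] mem=[8,-15,14,0]
After op 12 (dup): stack=[-15,-15] mem=[8,-15,14,0]
After op 13 (STO M1): stack=[-15] mem=[8,-15,14,0]

Answer: -15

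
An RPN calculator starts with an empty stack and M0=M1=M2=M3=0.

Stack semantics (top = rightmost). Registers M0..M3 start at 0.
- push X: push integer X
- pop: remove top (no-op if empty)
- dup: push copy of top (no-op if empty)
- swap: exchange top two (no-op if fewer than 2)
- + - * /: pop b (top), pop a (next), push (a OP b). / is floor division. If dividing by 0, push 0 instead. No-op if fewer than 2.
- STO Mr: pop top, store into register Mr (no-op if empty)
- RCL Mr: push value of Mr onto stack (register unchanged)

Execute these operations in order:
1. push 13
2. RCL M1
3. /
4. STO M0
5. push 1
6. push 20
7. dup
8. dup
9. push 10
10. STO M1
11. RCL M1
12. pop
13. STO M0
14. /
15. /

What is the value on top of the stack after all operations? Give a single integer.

Answer: 1

Derivation:
After op 1 (push 13): stack=[13] mem=[0,0,0,0]
After op 2 (RCL M1): stack=[13,0] mem=[0,0,0,0]
After op 3 (/): stack=[0] mem=[0,0,0,0]
After op 4 (STO M0): stack=[empty] mem=[0,0,0,0]
After op 5 (push 1): stack=[1] mem=[0,0,0,0]
After op 6 (push 20): stack=[1,20] mem=[0,0,0,0]
After op 7 (dup): stack=[1,20,20] mem=[0,0,0,0]
After op 8 (dup): stack=[1,20,20,20] mem=[0,0,0,0]
After op 9 (push 10): stack=[1,20,20,20,10] mem=[0,0,0,0]
After op 10 (STO M1): stack=[1,20,20,20] mem=[0,10,0,0]
After op 11 (RCL M1): stack=[1,20,20,20,10] mem=[0,10,0,0]
After op 12 (pop): stack=[1,20,20,20] mem=[0,10,0,0]
After op 13 (STO M0): stack=[1,20,20] mem=[20,10,0,0]
After op 14 (/): stack=[1,1] mem=[20,10,0,0]
After op 15 (/): stack=[1] mem=[20,10,0,0]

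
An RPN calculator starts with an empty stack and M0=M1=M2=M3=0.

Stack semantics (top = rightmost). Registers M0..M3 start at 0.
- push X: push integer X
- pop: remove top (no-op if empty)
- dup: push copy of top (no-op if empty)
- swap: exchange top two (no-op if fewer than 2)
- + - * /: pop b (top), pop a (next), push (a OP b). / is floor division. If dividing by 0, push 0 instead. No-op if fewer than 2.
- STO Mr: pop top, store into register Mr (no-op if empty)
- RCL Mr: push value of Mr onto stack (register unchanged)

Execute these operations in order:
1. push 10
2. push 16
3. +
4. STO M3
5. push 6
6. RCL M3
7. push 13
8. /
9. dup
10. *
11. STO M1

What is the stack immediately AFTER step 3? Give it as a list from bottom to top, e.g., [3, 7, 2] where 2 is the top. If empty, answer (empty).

After op 1 (push 10): stack=[10] mem=[0,0,0,0]
After op 2 (push 16): stack=[10,16] mem=[0,0,0,0]
After op 3 (+): stack=[26] mem=[0,0,0,0]

[26]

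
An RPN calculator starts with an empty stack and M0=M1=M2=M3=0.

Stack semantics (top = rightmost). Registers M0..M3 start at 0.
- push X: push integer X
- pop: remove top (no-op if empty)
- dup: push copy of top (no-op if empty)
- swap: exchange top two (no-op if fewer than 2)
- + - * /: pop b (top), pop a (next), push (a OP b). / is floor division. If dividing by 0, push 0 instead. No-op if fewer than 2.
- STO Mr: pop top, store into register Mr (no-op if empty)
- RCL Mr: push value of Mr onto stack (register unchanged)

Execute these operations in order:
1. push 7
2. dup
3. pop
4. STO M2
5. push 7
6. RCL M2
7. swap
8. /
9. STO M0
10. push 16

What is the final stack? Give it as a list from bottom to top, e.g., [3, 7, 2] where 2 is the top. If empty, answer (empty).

Answer: [16]

Derivation:
After op 1 (push 7): stack=[7] mem=[0,0,0,0]
After op 2 (dup): stack=[7,7] mem=[0,0,0,0]
After op 3 (pop): stack=[7] mem=[0,0,0,0]
After op 4 (STO M2): stack=[empty] mem=[0,0,7,0]
After op 5 (push 7): stack=[7] mem=[0,0,7,0]
After op 6 (RCL M2): stack=[7,7] mem=[0,0,7,0]
After op 7 (swap): stack=[7,7] mem=[0,0,7,0]
After op 8 (/): stack=[1] mem=[0,0,7,0]
After op 9 (STO M0): stack=[empty] mem=[1,0,7,0]
After op 10 (push 16): stack=[16] mem=[1,0,7,0]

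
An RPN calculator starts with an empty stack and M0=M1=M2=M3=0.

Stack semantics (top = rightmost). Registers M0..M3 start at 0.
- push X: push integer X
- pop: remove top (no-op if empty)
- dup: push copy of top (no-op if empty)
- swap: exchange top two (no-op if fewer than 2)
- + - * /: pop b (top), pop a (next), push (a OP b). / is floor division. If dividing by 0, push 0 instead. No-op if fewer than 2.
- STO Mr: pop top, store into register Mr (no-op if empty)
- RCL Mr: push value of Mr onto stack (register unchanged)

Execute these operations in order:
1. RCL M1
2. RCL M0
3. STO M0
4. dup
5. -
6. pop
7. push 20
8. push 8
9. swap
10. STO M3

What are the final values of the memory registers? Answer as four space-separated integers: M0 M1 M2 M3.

After op 1 (RCL M1): stack=[0] mem=[0,0,0,0]
After op 2 (RCL M0): stack=[0,0] mem=[0,0,0,0]
After op 3 (STO M0): stack=[0] mem=[0,0,0,0]
After op 4 (dup): stack=[0,0] mem=[0,0,0,0]
After op 5 (-): stack=[0] mem=[0,0,0,0]
After op 6 (pop): stack=[empty] mem=[0,0,0,0]
After op 7 (push 20): stack=[20] mem=[0,0,0,0]
After op 8 (push 8): stack=[20,8] mem=[0,0,0,0]
After op 9 (swap): stack=[8,20] mem=[0,0,0,0]
After op 10 (STO M3): stack=[8] mem=[0,0,0,20]

Answer: 0 0 0 20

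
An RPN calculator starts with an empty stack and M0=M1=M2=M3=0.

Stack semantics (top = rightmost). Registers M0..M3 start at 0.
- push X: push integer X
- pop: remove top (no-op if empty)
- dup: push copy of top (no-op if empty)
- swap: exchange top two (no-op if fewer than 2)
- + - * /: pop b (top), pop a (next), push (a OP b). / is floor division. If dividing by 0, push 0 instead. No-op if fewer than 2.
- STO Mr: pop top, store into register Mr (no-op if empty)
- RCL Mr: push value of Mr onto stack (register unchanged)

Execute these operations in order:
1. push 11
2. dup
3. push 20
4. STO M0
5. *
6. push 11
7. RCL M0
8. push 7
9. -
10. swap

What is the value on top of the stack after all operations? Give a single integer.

After op 1 (push 11): stack=[11] mem=[0,0,0,0]
After op 2 (dup): stack=[11,11] mem=[0,0,0,0]
After op 3 (push 20): stack=[11,11,20] mem=[0,0,0,0]
After op 4 (STO M0): stack=[11,11] mem=[20,0,0,0]
After op 5 (*): stack=[121] mem=[20,0,0,0]
After op 6 (push 11): stack=[121,11] mem=[20,0,0,0]
After op 7 (RCL M0): stack=[121,11,20] mem=[20,0,0,0]
After op 8 (push 7): stack=[121,11,20,7] mem=[20,0,0,0]
After op 9 (-): stack=[121,11,13] mem=[20,0,0,0]
After op 10 (swap): stack=[121,13,11] mem=[20,0,0,0]

Answer: 11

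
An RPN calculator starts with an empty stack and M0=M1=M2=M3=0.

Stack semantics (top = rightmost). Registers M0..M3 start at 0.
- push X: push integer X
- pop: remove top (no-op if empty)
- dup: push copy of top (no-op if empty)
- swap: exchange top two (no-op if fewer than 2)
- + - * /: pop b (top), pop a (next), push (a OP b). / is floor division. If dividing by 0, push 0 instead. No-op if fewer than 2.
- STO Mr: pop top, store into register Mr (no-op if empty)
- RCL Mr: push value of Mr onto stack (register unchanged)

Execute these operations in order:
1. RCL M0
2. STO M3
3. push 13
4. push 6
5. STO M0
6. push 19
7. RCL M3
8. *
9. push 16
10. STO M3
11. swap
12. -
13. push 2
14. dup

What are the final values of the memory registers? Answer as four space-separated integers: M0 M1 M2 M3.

Answer: 6 0 0 16

Derivation:
After op 1 (RCL M0): stack=[0] mem=[0,0,0,0]
After op 2 (STO M3): stack=[empty] mem=[0,0,0,0]
After op 3 (push 13): stack=[13] mem=[0,0,0,0]
After op 4 (push 6): stack=[13,6] mem=[0,0,0,0]
After op 5 (STO M0): stack=[13] mem=[6,0,0,0]
After op 6 (push 19): stack=[13,19] mem=[6,0,0,0]
After op 7 (RCL M3): stack=[13,19,0] mem=[6,0,0,0]
After op 8 (*): stack=[13,0] mem=[6,0,0,0]
After op 9 (push 16): stack=[13,0,16] mem=[6,0,0,0]
After op 10 (STO M3): stack=[13,0] mem=[6,0,0,16]
After op 11 (swap): stack=[0,13] mem=[6,0,0,16]
After op 12 (-): stack=[-13] mem=[6,0,0,16]
After op 13 (push 2): stack=[-13,2] mem=[6,0,0,16]
After op 14 (dup): stack=[-13,2,2] mem=[6,0,0,16]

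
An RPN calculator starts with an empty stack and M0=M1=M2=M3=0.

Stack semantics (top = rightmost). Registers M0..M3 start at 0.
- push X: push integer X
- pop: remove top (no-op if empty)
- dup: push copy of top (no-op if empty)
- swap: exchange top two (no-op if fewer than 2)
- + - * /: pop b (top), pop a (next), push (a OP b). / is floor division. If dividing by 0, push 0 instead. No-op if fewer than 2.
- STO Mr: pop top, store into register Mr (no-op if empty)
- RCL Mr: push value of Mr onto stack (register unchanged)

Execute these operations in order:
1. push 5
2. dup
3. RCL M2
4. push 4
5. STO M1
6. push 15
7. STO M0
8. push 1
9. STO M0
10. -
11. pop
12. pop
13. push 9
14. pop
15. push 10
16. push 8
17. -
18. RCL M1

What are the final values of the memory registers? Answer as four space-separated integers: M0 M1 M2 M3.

After op 1 (push 5): stack=[5] mem=[0,0,0,0]
After op 2 (dup): stack=[5,5] mem=[0,0,0,0]
After op 3 (RCL M2): stack=[5,5,0] mem=[0,0,0,0]
After op 4 (push 4): stack=[5,5,0,4] mem=[0,0,0,0]
After op 5 (STO M1): stack=[5,5,0] mem=[0,4,0,0]
After op 6 (push 15): stack=[5,5,0,15] mem=[0,4,0,0]
After op 7 (STO M0): stack=[5,5,0] mem=[15,4,0,0]
After op 8 (push 1): stack=[5,5,0,1] mem=[15,4,0,0]
After op 9 (STO M0): stack=[5,5,0] mem=[1,4,0,0]
After op 10 (-): stack=[5,5] mem=[1,4,0,0]
After op 11 (pop): stack=[5] mem=[1,4,0,0]
After op 12 (pop): stack=[empty] mem=[1,4,0,0]
After op 13 (push 9): stack=[9] mem=[1,4,0,0]
After op 14 (pop): stack=[empty] mem=[1,4,0,0]
After op 15 (push 10): stack=[10] mem=[1,4,0,0]
After op 16 (push 8): stack=[10,8] mem=[1,4,0,0]
After op 17 (-): stack=[2] mem=[1,4,0,0]
After op 18 (RCL M1): stack=[2,4] mem=[1,4,0,0]

Answer: 1 4 0 0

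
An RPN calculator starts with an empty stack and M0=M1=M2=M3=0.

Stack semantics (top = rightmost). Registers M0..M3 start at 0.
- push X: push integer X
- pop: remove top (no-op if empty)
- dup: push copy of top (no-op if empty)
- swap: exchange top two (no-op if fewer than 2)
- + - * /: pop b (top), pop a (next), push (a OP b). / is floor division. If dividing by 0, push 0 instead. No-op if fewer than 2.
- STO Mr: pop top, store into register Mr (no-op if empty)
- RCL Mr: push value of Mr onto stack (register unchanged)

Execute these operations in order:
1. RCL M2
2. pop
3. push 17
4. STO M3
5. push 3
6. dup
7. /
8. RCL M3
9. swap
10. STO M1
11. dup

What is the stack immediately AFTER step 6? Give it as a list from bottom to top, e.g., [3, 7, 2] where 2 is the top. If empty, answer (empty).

After op 1 (RCL M2): stack=[0] mem=[0,0,0,0]
After op 2 (pop): stack=[empty] mem=[0,0,0,0]
After op 3 (push 17): stack=[17] mem=[0,0,0,0]
After op 4 (STO M3): stack=[empty] mem=[0,0,0,17]
After op 5 (push 3): stack=[3] mem=[0,0,0,17]
After op 6 (dup): stack=[3,3] mem=[0,0,0,17]

[3, 3]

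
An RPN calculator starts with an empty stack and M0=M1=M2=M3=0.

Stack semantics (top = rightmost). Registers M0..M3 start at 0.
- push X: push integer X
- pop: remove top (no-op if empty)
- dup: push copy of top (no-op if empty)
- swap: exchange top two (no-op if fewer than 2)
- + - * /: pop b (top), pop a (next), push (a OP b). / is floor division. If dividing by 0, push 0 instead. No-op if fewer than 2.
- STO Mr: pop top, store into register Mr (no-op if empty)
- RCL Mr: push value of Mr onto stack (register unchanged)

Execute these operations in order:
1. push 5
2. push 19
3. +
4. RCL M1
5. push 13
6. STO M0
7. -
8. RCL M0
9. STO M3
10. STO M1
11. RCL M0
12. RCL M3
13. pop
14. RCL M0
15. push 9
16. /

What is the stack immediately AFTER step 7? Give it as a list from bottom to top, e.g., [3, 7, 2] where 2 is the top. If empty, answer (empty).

After op 1 (push 5): stack=[5] mem=[0,0,0,0]
After op 2 (push 19): stack=[5,19] mem=[0,0,0,0]
After op 3 (+): stack=[24] mem=[0,0,0,0]
After op 4 (RCL M1): stack=[24,0] mem=[0,0,0,0]
After op 5 (push 13): stack=[24,0,13] mem=[0,0,0,0]
After op 6 (STO M0): stack=[24,0] mem=[13,0,0,0]
After op 7 (-): stack=[24] mem=[13,0,0,0]

[24]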